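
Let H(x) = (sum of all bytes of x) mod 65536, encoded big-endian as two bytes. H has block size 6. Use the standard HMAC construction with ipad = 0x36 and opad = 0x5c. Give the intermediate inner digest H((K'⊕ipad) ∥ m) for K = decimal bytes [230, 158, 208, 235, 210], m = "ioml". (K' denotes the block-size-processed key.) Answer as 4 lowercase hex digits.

0606

Key decimal bytes [230, 158, 208, 235, 210] = e6 9e d0 eb d2 is 5 bytes ≤ B = 6; zero-pad to 6 bytes: K' = e6 9e d0 eb d2 00.
K' ⊕ ipad = d0 a8 e6 dd e4 36.
Inner input = d0 a8 e6 dd e4 36 ∥ 69 6f 6d 6c.
Inner hash: sum = 208+168+230+221+228+54+105+111+109+108 = 1542 → 06 06.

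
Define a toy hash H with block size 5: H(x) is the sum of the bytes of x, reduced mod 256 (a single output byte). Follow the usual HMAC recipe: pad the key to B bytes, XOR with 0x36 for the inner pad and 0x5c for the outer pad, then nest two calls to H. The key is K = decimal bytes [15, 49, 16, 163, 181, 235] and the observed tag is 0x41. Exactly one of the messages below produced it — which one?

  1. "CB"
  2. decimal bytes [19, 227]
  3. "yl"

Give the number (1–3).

Key decimal bytes [15, 49, 16, 163, 181, 235] = 0f 31 10 a3 b5 eb is 6 bytes > B = 5, so hash it first: H(key) = 93, then zero-pad to 5 bytes: K' = 93 00 00 00 00.
K' ⊕ ipad = a5 36 36 36 36; K' ⊕ opad = cf 5c 5c 5c 5c.
m1: inner = H(a5 36 36 36 36 43 42) = 02; tag = H(cf 5c 5c 5c 5c 02) = 41 ← matches
m2: inner = H(a5 36 36 36 36 13 e3) = 73; tag = H(cf 5c 5c 5c 5c 73) = b2
m3: inner = H(a5 36 36 36 36 79 6c) = 62; tag = H(cf 5c 5c 5c 5c 62) = a1

1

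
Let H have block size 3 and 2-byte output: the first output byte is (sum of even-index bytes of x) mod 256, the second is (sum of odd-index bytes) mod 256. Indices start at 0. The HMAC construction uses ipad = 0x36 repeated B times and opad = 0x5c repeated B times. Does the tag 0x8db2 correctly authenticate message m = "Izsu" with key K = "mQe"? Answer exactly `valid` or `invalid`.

invalid

Key "mQe" = 6d 51 65 is exactly B = 3 bytes: K' = 6d 51 65.
K' ⊕ ipad = 5b 67 53; K' ⊕ opad = 31 0d 39.
Inner hash: even-index sum = 413 mod 256 = 157; odd-index sum = 291 mod 256 = 35 → 9d 23.
Outer hash (recomputed tag): even-index sum = 141 mod 256 = 141; odd-index sum = 170 mod 256 = 170 → 8d aa.
Recomputed tag = 8daa; claimed = 8db2 → mismatch.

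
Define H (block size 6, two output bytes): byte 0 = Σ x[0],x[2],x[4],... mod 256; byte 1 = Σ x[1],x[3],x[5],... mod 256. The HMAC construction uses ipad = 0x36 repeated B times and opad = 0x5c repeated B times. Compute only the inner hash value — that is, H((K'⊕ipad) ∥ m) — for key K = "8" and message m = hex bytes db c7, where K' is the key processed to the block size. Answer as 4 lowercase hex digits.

Key "8" = 38 is 1 byte ≤ B = 6; zero-pad to 6 bytes: K' = 38 00 00 00 00 00.
K' ⊕ ipad = 0e 36 36 36 36 36.
Inner input = 0e 36 36 36 36 36 ∥ db c7.
Inner hash: even-index sum = 341 mod 256 = 85; odd-index sum = 361 mod 256 = 105 → 55 69.

5569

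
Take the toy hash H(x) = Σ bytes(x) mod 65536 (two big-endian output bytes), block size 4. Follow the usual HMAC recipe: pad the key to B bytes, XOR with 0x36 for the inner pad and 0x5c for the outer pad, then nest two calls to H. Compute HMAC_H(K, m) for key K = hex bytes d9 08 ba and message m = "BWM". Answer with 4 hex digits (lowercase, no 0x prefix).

Key hex bytes d9 08 ba is 3 bytes ≤ B = 4; zero-pad to 4 bytes: K' = d9 08 ba 00.
K' ⊕ ipad = ef 3e 8c 36.  K' ⊕ opad = 85 54 e6 5c.
Inner input = (K'⊕ipad) ∥ m = ef 3e 8c 36 ∥ 42 57 4d.
Inner hash: sum = 239+62+140+54+66+87+77 = 725 → 02 d5.
Outer input = (K'⊕opad) ∥ inner = 85 54 e6 5c ∥ 02 d5.
Outer hash (tag): sum = 133+84+230+92+2+213 = 754 → 02 f2.

02f2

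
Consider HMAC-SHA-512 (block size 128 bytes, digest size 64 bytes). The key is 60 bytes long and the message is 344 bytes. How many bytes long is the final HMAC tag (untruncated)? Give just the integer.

64

The tag is one SHA-512 digest: 64 bytes.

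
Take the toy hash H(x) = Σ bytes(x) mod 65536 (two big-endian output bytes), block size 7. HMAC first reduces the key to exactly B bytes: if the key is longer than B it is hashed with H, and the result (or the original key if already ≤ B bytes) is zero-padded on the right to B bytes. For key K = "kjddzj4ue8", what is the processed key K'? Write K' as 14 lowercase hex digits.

|K| = 10 > B = 7, so first hash the key.
H(K): sum = 107+106+100+100+122+106+52+117+101+56 = 967 → 03 c7.
Zero-pad H(K) = 03 c7 to 7 bytes: K' = 03 c7 00 00 00 00 00.

03c70000000000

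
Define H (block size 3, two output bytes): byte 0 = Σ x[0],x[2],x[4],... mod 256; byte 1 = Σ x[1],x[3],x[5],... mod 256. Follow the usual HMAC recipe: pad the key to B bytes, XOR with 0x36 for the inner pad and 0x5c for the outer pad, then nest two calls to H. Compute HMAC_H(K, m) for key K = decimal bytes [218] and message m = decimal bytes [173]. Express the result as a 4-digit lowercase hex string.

c57e

Key decimal bytes [218] = da is 1 byte ≤ B = 3; zero-pad to 3 bytes: K' = da 00 00.
K' ⊕ ipad = ec 36 36.  K' ⊕ opad = 86 5c 5c.
Inner input = (K'⊕ipad) ∥ m = ec 36 36 ∥ ad.
Inner hash: even-index sum = 290 mod 256 = 34; odd-index sum = 227 mod 256 = 227 → 22 e3.
Outer input = (K'⊕opad) ∥ inner = 86 5c 5c ∥ 22 e3.
Outer hash (tag): even-index sum = 453 mod 256 = 197; odd-index sum = 126 mod 256 = 126 → c5 7e.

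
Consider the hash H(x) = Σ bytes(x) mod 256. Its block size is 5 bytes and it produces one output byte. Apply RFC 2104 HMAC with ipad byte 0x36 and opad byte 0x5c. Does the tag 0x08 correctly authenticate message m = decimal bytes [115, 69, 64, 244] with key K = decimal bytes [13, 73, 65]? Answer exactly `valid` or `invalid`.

Key decimal bytes [13, 73, 65] = 0d 49 41 is 3 bytes ≤ B = 5; zero-pad to 5 bytes: K' = 0d 49 41 00 00.
K' ⊕ ipad = 3b 7f 77 36 36; K' ⊕ opad = 51 15 1d 5c 5c.
Inner hash: sum = 59+127+119+54+54+115+69+64+244 = 905; mod 256 = 137 → 89.
Outer hash (recomputed tag): sum = 81+21+29+92+92+137 = 452; mod 256 = 196 → c4.
Recomputed tag = c4; claimed = 08 → mismatch.

invalid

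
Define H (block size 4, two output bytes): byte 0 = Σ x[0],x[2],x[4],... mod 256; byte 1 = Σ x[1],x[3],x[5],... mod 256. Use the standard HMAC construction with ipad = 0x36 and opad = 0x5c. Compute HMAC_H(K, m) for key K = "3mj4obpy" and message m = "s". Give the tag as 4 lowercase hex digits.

Key "3mj4obpy" = 33 6d 6a 34 6f 62 70 79 is 8 bytes > B = 4, so hash it first: H(key) = 7c 7c, then zero-pad to 4 bytes: K' = 7c 7c 00 00.
K' ⊕ ipad = 4a 4a 36 36.  K' ⊕ opad = 20 20 5c 5c.
Inner input = (K'⊕ipad) ∥ m = 4a 4a 36 36 ∥ 73.
Inner hash: even-index sum = 243 mod 256 = 243; odd-index sum = 128 mod 256 = 128 → f3 80.
Outer input = (K'⊕opad) ∥ inner = 20 20 5c 5c ∥ f3 80.
Outer hash (tag): even-index sum = 367 mod 256 = 111; odd-index sum = 252 mod 256 = 252 → 6f fc.

6ffc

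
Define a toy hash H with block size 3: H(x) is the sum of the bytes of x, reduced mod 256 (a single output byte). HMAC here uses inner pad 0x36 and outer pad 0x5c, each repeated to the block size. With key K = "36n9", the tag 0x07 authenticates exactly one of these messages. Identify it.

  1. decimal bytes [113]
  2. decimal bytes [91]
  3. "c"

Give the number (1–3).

Key "36n9" = 33 36 6e 39 is 4 bytes > B = 3, so hash it first: H(key) = 10, then zero-pad to 3 bytes: K' = 10 00 00.
K' ⊕ ipad = 26 36 36; K' ⊕ opad = 4c 5c 5c.
m1: inner = H(26 36 36 71) = 03; tag = H(4c 5c 5c 03) = 07 ← matches
m2: inner = H(26 36 36 5b) = ed; tag = H(4c 5c 5c ed) = f1
m3: inner = H(26 36 36 63) = f5; tag = H(4c 5c 5c f5) = f9

1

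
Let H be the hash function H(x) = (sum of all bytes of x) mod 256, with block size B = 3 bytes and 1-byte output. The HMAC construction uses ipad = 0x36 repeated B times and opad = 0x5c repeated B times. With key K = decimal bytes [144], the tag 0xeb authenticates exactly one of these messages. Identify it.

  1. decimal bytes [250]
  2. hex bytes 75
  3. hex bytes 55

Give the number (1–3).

3

Key decimal bytes [144] = 90 is 1 byte ≤ B = 3; zero-pad to 3 bytes: K' = 90 00 00.
K' ⊕ ipad = a6 36 36; K' ⊕ opad = cc 5c 5c.
m1: inner = H(a6 36 36 fa) = 0c; tag = H(cc 5c 5c 0c) = 90
m2: inner = H(a6 36 36 75) = 87; tag = H(cc 5c 5c 87) = 0b
m3: inner = H(a6 36 36 55) = 67; tag = H(cc 5c 5c 67) = eb ← matches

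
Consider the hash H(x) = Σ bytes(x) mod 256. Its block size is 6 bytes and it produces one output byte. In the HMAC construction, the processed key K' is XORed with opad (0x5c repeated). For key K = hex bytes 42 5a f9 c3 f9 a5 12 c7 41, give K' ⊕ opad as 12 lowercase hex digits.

4c5c5c5c5c5c

Key hex bytes 42 5a f9 c3 f9 a5 12 c7 41 is 9 bytes > B = 6, so hash it first: H(key) = 10, then zero-pad to 6 bytes: K' = 10 00 00 00 00 00.
XOR each byte with 0x5c: 10⊕5c=4c, 00⊕5c=5c, 00⊕5c=5c, 00⊕5c=5c, 00⊕5c=5c, 00⊕5c=5c.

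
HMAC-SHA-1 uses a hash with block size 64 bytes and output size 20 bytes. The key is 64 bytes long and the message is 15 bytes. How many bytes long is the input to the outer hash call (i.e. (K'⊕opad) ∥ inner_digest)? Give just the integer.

Key is 64 ≤ 64 bytes, zero-padded: |K'| = 64.
Outer input = (K'⊕opad) ∥ H(inner) → 64 + 20 = 84 bytes.

84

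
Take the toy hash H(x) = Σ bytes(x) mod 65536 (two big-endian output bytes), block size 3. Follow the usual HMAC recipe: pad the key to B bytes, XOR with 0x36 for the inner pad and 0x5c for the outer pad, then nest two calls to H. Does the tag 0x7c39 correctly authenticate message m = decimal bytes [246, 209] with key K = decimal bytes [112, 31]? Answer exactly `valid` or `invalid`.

Key decimal bytes [112, 31] = 70 1f is 2 bytes ≤ B = 3; zero-pad to 3 bytes: K' = 70 1f 00.
K' ⊕ ipad = 46 29 36; K' ⊕ opad = 2c 43 5c.
Inner hash: sum = 70+41+54+246+209 = 620 → 02 6c.
Outer hash (recomputed tag): sum = 44+67+92+2+108 = 313 → 01 39.
Recomputed tag = 0139; claimed = 7c39 → mismatch.

invalid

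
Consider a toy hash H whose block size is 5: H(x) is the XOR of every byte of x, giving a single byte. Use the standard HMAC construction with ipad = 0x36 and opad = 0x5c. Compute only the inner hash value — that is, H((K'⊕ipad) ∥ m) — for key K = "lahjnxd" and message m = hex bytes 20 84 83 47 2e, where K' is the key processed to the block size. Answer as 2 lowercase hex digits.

05

Key "lahjnxd" = 6c 61 68 6a 6e 78 64 is 7 bytes > B = 5, so hash it first: H(key) = 7d, then zero-pad to 5 bytes: K' = 7d 00 00 00 00.
K' ⊕ ipad = 4b 36 36 36 36.
Inner input = 4b 36 36 36 36 ∥ 20 84 83 47 2e.
Inner hash: XOR 4b⊕36⊕36⊕36⊕36⊕20⊕84⊕83⊕47⊕2e = 05.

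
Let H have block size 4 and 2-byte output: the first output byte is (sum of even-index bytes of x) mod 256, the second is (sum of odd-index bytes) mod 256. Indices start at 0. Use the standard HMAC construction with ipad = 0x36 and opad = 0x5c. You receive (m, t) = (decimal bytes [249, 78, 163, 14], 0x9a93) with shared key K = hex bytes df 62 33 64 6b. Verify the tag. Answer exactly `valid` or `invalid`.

Key hex bytes df 62 33 64 6b is 5 bytes > B = 4, so hash it first: H(key) = 7d c6, then zero-pad to 4 bytes: K' = 7d c6 00 00.
K' ⊕ ipad = 4b f0 36 36; K' ⊕ opad = 21 9a 5c 5c.
Inner hash: even-index sum = 541 mod 256 = 29; odd-index sum = 386 mod 256 = 130 → 1d 82.
Outer hash (recomputed tag): even-index sum = 154 mod 256 = 154; odd-index sum = 376 mod 256 = 120 → 9a 78.
Recomputed tag = 9a78; claimed = 9a93 → mismatch.

invalid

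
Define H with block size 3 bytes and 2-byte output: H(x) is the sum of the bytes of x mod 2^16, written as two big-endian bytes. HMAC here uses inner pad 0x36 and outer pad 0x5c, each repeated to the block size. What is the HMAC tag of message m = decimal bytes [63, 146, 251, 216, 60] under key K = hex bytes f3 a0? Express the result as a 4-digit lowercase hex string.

Key hex bytes f3 a0 is 2 bytes ≤ B = 3; zero-pad to 3 bytes: K' = f3 a0 00.
K' ⊕ ipad = c5 96 36.  K' ⊕ opad = af fc 5c.
Inner input = (K'⊕ipad) ∥ m = c5 96 36 ∥ 3f 92 fb d8 3c.
Inner hash: sum = 197+150+54+63+146+251+216+60 = 1137 → 04 71.
Outer input = (K'⊕opad) ∥ inner = af fc 5c ∥ 04 71.
Outer hash (tag): sum = 175+252+92+4+113 = 636 → 02 7c.

027c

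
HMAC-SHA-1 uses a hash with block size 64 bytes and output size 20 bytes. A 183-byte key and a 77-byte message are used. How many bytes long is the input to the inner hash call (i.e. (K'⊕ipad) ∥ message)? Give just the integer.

Key is 183 > 64 bytes, so it is hashed to 20 bytes then zero-padded to 64: |K'| = 64.
Inner input = (K'⊕ipad) ∥ m → 64 + 77 = 141 bytes.

141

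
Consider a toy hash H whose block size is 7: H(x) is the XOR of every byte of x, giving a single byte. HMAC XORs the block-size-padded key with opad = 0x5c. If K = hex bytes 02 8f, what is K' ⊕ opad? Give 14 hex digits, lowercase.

Key hex bytes 02 8f is 2 bytes ≤ B = 7; zero-pad to 7 bytes: K' = 02 8f 00 00 00 00 00.
XOR each byte with 0x5c: 02⊕5c=5e, 8f⊕5c=d3, 00⊕5c=5c, 00⊕5c=5c, 00⊕5c=5c, 00⊕5c=5c, 00⊕5c=5c.

5ed35c5c5c5c5c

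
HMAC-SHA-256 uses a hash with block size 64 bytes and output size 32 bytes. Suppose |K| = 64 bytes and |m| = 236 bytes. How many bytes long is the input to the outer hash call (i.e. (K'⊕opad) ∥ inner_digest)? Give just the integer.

96

Key is 64 ≤ 64 bytes, zero-padded: |K'| = 64.
Outer input = (K'⊕opad) ∥ H(inner) → 64 + 32 = 96 bytes.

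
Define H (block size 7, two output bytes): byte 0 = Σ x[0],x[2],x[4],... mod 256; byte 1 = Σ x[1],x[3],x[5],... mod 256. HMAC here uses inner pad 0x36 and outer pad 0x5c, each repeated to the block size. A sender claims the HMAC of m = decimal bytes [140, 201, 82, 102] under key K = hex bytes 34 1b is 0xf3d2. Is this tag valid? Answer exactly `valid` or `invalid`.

Key hex bytes 34 1b is 2 bytes ≤ B = 7; zero-pad to 7 bytes: K' = 34 1b 00 00 00 00 00.
K' ⊕ ipad = 02 2d 36 36 36 36 36; K' ⊕ opad = 68 47 5c 5c 5c 5c 5c.
Inner hash: even-index sum = 467 mod 256 = 211; odd-index sum = 375 mod 256 = 119 → d3 77.
Outer hash (recomputed tag): even-index sum = 499 mod 256 = 243; odd-index sum = 466 mod 256 = 210 → f3 d2.
Recomputed tag = f3d2; claimed = f3d2 → match.

valid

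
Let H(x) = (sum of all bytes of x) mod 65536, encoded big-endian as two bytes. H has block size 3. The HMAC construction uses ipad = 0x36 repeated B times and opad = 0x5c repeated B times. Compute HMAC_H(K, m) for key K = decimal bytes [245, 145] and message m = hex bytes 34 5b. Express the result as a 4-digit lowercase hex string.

Key decimal bytes [245, 145] = f5 91 is 2 bytes ≤ B = 3; zero-pad to 3 bytes: K' = f5 91 00.
K' ⊕ ipad = c3 a7 36.  K' ⊕ opad = a9 cd 5c.
Inner input = (K'⊕ipad) ∥ m = c3 a7 36 ∥ 34 5b.
Inner hash: sum = 195+167+54+52+91 = 559 → 02 2f.
Outer input = (K'⊕opad) ∥ inner = a9 cd 5c ∥ 02 2f.
Outer hash (tag): sum = 169+205+92+2+47 = 515 → 02 03.

0203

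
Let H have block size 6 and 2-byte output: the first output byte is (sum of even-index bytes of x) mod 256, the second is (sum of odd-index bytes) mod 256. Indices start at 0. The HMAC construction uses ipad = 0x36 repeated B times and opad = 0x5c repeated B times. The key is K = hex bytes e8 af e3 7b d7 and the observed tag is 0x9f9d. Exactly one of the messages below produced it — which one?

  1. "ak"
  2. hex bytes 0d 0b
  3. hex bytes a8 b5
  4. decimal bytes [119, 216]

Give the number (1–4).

Key hex bytes e8 af e3 7b d7 is 5 bytes ≤ B = 6; zero-pad to 6 bytes: K' = e8 af e3 7b d7 00.
K' ⊕ ipad = de 99 d5 4d e1 36; K' ⊕ opad = b4 f3 bf 27 8b 5c.
m1: inner = H(de 99 d5 4d e1 36 61 6b) = f5 87; tag = H(b4 f3 bf 27 8b 5c f5 87) = f3fd
m2: inner = H(de 99 d5 4d e1 36 0d 0b) = a1 27; tag = H(b4 f3 bf 27 8b 5c a1 27) = 9f9d ← matches
m3: inner = H(de 99 d5 4d e1 36 a8 b5) = 3c d1; tag = H(b4 f3 bf 27 8b 5c 3c d1) = 3a47
m4: inner = H(de 99 d5 4d e1 36 77 d8) = 0b f4; tag = H(b4 f3 bf 27 8b 5c 0b f4) = 096a

2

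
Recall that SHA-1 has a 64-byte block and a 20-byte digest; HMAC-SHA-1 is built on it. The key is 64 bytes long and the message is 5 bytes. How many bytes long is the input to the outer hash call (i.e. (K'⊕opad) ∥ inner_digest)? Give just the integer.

84

Key is 64 ≤ 64 bytes, zero-padded: |K'| = 64.
Outer input = (K'⊕opad) ∥ H(inner) → 64 + 20 = 84 bytes.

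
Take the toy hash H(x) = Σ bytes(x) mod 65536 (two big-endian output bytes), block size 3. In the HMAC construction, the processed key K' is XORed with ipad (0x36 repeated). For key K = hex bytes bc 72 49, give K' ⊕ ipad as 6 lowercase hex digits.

Key hex bytes bc 72 49 is exactly B = 3 bytes: K' = bc 72 49.
XOR each byte with 0x36: bc⊕36=8a, 72⊕36=44, 49⊕36=7f.

8a447f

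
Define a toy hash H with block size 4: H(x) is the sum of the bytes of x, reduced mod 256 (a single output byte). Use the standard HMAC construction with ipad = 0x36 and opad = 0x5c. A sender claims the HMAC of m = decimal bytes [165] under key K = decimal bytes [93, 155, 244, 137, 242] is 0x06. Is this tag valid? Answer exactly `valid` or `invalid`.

Key decimal bytes [93, 155, 244, 137, 242] = 5d 9b f4 89 f2 is 5 bytes > B = 4, so hash it first: H(key) = 67, then zero-pad to 4 bytes: K' = 67 00 00 00.
K' ⊕ ipad = 51 36 36 36; K' ⊕ opad = 3b 5c 5c 5c.
Inner hash: sum = 81+54+54+54+165 = 408; mod 256 = 152 → 98.
Outer hash (recomputed tag): sum = 59+92+92+92+152 = 487; mod 256 = 231 → e7.
Recomputed tag = e7; claimed = 06 → mismatch.

invalid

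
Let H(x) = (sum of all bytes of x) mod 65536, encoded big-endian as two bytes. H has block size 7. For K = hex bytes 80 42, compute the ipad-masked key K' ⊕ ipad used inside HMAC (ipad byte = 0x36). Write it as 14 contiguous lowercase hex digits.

b6743636363636

Key hex bytes 80 42 is 2 bytes ≤ B = 7; zero-pad to 7 bytes: K' = 80 42 00 00 00 00 00.
XOR each byte with 0x36: 80⊕36=b6, 42⊕36=74, 00⊕36=36, 00⊕36=36, 00⊕36=36, 00⊕36=36, 00⊕36=36.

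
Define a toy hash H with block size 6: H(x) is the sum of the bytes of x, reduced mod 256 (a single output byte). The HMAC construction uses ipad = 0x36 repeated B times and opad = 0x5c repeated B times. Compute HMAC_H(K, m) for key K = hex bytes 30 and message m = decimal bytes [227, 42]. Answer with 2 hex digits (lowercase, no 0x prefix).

59

Key hex bytes 30 is 1 byte ≤ B = 6; zero-pad to 6 bytes: K' = 30 00 00 00 00 00.
K' ⊕ ipad = 06 36 36 36 36 36.  K' ⊕ opad = 6c 5c 5c 5c 5c 5c.
Inner input = (K'⊕ipad) ∥ m = 06 36 36 36 36 36 ∥ e3 2a.
Inner hash: sum = 6+54+54+54+54+54+227+42 = 545; mod 256 = 33 → 21.
Outer input = (K'⊕opad) ∥ inner = 6c 5c 5c 5c 5c 5c ∥ 21.
Outer hash (tag): sum = 108+92+92+92+92+92+33 = 601; mod 256 = 89 → 59.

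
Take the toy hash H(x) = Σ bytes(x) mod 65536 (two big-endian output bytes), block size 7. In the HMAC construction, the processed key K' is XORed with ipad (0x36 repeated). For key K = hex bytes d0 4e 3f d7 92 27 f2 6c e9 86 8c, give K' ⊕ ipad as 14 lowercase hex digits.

Key hex bytes d0 4e 3f d7 92 27 f2 6c e9 86 8c is 11 bytes > B = 7, so hash it first: H(key) = 06 46, then zero-pad to 7 bytes: K' = 06 46 00 00 00 00 00.
XOR each byte with 0x36: 06⊕36=30, 46⊕36=70, 00⊕36=36, 00⊕36=36, 00⊕36=36, 00⊕36=36, 00⊕36=36.

30703636363636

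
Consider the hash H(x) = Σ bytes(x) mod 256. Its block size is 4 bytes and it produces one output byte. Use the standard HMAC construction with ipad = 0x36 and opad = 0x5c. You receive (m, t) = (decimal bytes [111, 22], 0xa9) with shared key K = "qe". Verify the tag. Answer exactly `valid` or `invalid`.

valid

Key "qe" = 71 65 is 2 bytes ≤ B = 4; zero-pad to 4 bytes: K' = 71 65 00 00.
K' ⊕ ipad = 47 53 36 36; K' ⊕ opad = 2d 39 5c 5c.
Inner hash: sum = 71+83+54+54+111+22 = 395; mod 256 = 139 → 8b.
Outer hash (recomputed tag): sum = 45+57+92+92+139 = 425; mod 256 = 169 → a9.
Recomputed tag = a9; claimed = a9 → match.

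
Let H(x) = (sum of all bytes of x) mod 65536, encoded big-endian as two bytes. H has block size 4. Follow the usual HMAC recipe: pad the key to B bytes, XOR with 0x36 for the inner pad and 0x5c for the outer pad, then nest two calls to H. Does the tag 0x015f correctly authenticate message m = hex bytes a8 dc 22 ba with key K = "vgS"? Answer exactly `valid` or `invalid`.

Key "vgS" = 76 67 53 is 3 bytes ≤ B = 4; zero-pad to 4 bytes: K' = 76 67 53 00.
K' ⊕ ipad = 40 51 65 36; K' ⊕ opad = 2a 3b 0f 5c.
Inner hash: sum = 64+81+101+54+168+220+34+186 = 908 → 03 8c.
Outer hash (recomputed tag): sum = 42+59+15+92+3+140 = 351 → 01 5f.
Recomputed tag = 015f; claimed = 015f → match.

valid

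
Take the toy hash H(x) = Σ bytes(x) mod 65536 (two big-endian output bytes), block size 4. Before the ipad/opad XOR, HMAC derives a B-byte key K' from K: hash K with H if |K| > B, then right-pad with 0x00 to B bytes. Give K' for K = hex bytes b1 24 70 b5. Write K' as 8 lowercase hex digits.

b12470b5

Key hex bytes b1 24 70 b5 is exactly B = 4 bytes: K' = b1 24 70 b5.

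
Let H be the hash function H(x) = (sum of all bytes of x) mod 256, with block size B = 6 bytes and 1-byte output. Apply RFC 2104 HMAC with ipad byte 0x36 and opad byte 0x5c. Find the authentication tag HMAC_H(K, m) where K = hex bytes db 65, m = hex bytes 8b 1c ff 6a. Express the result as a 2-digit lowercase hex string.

Key hex bytes db 65 is 2 bytes ≤ B = 6; zero-pad to 6 bytes: K' = db 65 00 00 00 00.
K' ⊕ ipad = ed 53 36 36 36 36.  K' ⊕ opad = 87 39 5c 5c 5c 5c.
Inner input = (K'⊕ipad) ∥ m = ed 53 36 36 36 36 ∥ 8b 1c ff 6a.
Inner hash: sum = 237+83+54+54+54+54+139+28+255+106 = 1064; mod 256 = 40 → 28.
Outer input = (K'⊕opad) ∥ inner = 87 39 5c 5c 5c 5c ∥ 28.
Outer hash (tag): sum = 135+57+92+92+92+92+40 = 600; mod 256 = 88 → 58.

58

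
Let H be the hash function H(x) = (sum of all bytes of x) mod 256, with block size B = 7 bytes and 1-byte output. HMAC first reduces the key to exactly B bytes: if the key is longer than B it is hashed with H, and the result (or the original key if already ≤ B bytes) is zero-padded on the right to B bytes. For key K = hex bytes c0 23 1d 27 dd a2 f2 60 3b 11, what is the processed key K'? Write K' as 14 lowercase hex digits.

44000000000000

|K| = 10 > B = 7, so first hash the key.
H(K): sum = 192+35+29+39+221+162+242+96+59+17 = 1092; mod 256 = 68 → 44.
Zero-pad H(K) = 44 to 7 bytes: K' = 44 00 00 00 00 00 00.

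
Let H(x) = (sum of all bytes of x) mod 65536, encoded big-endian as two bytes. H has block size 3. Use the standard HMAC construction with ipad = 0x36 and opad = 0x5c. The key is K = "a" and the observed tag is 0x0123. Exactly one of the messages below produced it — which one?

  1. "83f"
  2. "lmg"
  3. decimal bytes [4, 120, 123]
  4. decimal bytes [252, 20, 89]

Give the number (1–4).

Key "a" = 61 is 1 byte ≤ B = 3; zero-pad to 3 bytes: K' = 61 00 00.
K' ⊕ ipad = 57 36 36; K' ⊕ opad = 3d 5c 5c.
m1: inner = H(57 36 36 38 33 66) = 01 94; tag = H(3d 5c 5c 01 94) = 018a
m2: inner = H(57 36 36 6c 6d 67) = 02 03; tag = H(3d 5c 5c 02 03) = 00fa
m3: inner = H(57 36 36 04 78 7b) = 01 ba; tag = H(3d 5c 5c 01 ba) = 01b0
m4: inner = H(57 36 36 fc 14 59) = 02 2c; tag = H(3d 5c 5c 02 2c) = 0123 ← matches

4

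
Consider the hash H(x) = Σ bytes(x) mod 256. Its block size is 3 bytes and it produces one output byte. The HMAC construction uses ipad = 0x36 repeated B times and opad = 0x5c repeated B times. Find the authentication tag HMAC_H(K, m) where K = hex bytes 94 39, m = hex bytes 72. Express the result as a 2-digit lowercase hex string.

Key hex bytes 94 39 is 2 bytes ≤ B = 3; zero-pad to 3 bytes: K' = 94 39 00.
K' ⊕ ipad = a2 0f 36.  K' ⊕ opad = c8 65 5c.
Inner input = (K'⊕ipad) ∥ m = a2 0f 36 ∥ 72.
Inner hash: sum = 162+15+54+114 = 345; mod 256 = 89 → 59.
Outer input = (K'⊕opad) ∥ inner = c8 65 5c ∥ 59.
Outer hash (tag): sum = 200+101+92+89 = 482; mod 256 = 226 → e2.

e2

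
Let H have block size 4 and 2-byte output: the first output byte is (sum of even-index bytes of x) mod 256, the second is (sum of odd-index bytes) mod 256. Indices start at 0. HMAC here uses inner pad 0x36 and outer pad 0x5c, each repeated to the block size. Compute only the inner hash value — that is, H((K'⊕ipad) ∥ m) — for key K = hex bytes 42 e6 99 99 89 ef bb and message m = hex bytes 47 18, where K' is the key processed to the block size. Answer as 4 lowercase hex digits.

a6a6

Key hex bytes 42 e6 99 99 89 ef bb is 7 bytes > B = 4, so hash it first: H(key) = 1f 6e, then zero-pad to 4 bytes: K' = 1f 6e 00 00.
K' ⊕ ipad = 29 58 36 36.
Inner input = 29 58 36 36 ∥ 47 18.
Inner hash: even-index sum = 166 mod 256 = 166; odd-index sum = 166 mod 256 = 166 → a6 a6.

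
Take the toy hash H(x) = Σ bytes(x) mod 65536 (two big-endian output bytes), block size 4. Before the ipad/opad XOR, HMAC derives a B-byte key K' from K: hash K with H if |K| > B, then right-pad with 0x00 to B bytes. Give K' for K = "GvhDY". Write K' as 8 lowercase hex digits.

|K| = 5 > B = 4, so first hash the key.
H(K): sum = 71+118+104+68+89 = 450 → 01 c2.
Zero-pad H(K) = 01 c2 to 4 bytes: K' = 01 c2 00 00.

01c20000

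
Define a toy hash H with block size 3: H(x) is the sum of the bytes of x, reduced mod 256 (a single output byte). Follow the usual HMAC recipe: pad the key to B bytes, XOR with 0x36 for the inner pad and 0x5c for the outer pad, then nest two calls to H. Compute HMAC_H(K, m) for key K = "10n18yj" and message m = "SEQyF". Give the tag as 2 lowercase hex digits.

Key "10n18yj" = 31 30 6e 31 38 79 6a is 7 bytes > B = 3, so hash it first: H(key) = 1b, then zero-pad to 3 bytes: K' = 1b 00 00.
K' ⊕ ipad = 2d 36 36.  K' ⊕ opad = 47 5c 5c.
Inner input = (K'⊕ipad) ∥ m = 2d 36 36 ∥ 53 45 51 79 46.
Inner hash: sum = 45+54+54+83+69+81+121+70 = 577; mod 256 = 65 → 41.
Outer input = (K'⊕opad) ∥ inner = 47 5c 5c ∥ 41.
Outer hash (tag): sum = 71+92+92+65 = 320; mod 256 = 64 → 40.

40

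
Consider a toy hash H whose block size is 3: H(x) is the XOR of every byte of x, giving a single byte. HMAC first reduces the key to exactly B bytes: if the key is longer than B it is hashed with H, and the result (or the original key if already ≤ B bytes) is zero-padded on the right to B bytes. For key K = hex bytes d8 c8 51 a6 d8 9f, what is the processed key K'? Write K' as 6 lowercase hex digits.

|K| = 6 > B = 3, so first hash the key.
H(K): XOR d8⊕c8⊕51⊕a6⊕d8⊕9f = a0.
Zero-pad H(K) = a0 to 3 bytes: K' = a0 00 00.

a00000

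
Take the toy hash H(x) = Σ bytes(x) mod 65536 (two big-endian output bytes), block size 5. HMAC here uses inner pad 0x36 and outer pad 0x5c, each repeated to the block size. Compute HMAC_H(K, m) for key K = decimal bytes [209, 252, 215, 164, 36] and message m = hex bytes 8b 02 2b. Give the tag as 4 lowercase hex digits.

0419

Key decimal bytes [209, 252, 215, 164, 36] = d1 fc d7 a4 24 is exactly B = 5 bytes: K' = d1 fc d7 a4 24.
K' ⊕ ipad = e7 ca e1 92 12.  K' ⊕ opad = 8d a0 8b f8 78.
Inner input = (K'⊕ipad) ∥ m = e7 ca e1 92 12 ∥ 8b 02 2b.
Inner hash: sum = 231+202+225+146+18+139+2+43 = 1006 → 03 ee.
Outer input = (K'⊕opad) ∥ inner = 8d a0 8b f8 78 ∥ 03 ee.
Outer hash (tag): sum = 141+160+139+248+120+3+238 = 1049 → 04 19.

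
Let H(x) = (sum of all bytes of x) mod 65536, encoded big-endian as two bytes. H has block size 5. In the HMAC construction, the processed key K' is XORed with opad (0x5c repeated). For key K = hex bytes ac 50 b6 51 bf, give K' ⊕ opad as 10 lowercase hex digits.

Key hex bytes ac 50 b6 51 bf is exactly B = 5 bytes: K' = ac 50 b6 51 bf.
XOR each byte with 0x5c: ac⊕5c=f0, 50⊕5c=0c, b6⊕5c=ea, 51⊕5c=0d, bf⊕5c=e3.

f00cea0de3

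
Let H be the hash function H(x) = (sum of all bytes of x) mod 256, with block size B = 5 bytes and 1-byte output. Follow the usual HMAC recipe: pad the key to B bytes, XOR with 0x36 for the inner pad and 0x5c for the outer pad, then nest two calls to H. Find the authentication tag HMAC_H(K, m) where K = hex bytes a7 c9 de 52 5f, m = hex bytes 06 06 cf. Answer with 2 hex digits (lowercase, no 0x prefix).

Key hex bytes a7 c9 de 52 5f is exactly B = 5 bytes: K' = a7 c9 de 52 5f.
K' ⊕ ipad = 91 ff e8 64 69.  K' ⊕ opad = fb 95 82 0e 03.
Inner input = (K'⊕ipad) ∥ m = 91 ff e8 64 69 ∥ 06 06 cf.
Inner hash: sum = 145+255+232+100+105+6+6+207 = 1056; mod 256 = 32 → 20.
Outer input = (K'⊕opad) ∥ inner = fb 95 82 0e 03 ∥ 20.
Outer hash (tag): sum = 251+149+130+14+3+32 = 579; mod 256 = 67 → 43.

43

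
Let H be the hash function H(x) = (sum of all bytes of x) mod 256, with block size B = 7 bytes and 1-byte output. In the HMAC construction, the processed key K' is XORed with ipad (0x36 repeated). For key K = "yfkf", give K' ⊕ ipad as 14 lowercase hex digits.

4f505d50363636

Key "yfkf" = 79 66 6b 66 is 4 bytes ≤ B = 7; zero-pad to 7 bytes: K' = 79 66 6b 66 00 00 00.
XOR each byte with 0x36: 79⊕36=4f, 66⊕36=50, 6b⊕36=5d, 66⊕36=50, 00⊕36=36, 00⊕36=36, 00⊕36=36.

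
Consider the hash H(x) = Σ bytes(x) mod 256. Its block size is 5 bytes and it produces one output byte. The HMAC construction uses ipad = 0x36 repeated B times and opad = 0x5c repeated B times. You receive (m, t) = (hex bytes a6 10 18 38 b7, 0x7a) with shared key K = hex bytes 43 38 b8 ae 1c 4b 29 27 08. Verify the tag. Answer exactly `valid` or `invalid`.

Key hex bytes 43 38 b8 ae 1c 4b 29 27 08 is 9 bytes > B = 5, so hash it first: H(key) = a0, then zero-pad to 5 bytes: K' = a0 00 00 00 00.
K' ⊕ ipad = 96 36 36 36 36; K' ⊕ opad = fc 5c 5c 5c 5c.
Inner hash: sum = 150+54+54+54+54+166+16+24+56+183 = 811; mod 256 = 43 → 2b.
Outer hash (recomputed tag): sum = 252+92+92+92+92+43 = 663; mod 256 = 151 → 97.
Recomputed tag = 97; claimed = 7a → mismatch.

invalid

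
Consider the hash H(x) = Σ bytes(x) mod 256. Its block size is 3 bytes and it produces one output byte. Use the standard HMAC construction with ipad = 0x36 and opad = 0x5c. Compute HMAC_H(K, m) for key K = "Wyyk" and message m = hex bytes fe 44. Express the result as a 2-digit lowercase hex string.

Key "Wyyk" = 57 79 79 6b is 4 bytes > B = 3, so hash it first: H(key) = b4, then zero-pad to 3 bytes: K' = b4 00 00.
K' ⊕ ipad = 82 36 36.  K' ⊕ opad = e8 5c 5c.
Inner input = (K'⊕ipad) ∥ m = 82 36 36 ∥ fe 44.
Inner hash: sum = 130+54+54+254+68 = 560; mod 256 = 48 → 30.
Outer input = (K'⊕opad) ∥ inner = e8 5c 5c ∥ 30.
Outer hash (tag): sum = 232+92+92+48 = 464; mod 256 = 208 → d0.

d0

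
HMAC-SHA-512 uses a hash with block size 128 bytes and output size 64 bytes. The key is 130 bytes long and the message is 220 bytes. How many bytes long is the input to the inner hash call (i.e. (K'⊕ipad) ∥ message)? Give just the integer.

348

Key is 130 > 128 bytes, so it is hashed to 64 bytes then zero-padded to 128: |K'| = 128.
Inner input = (K'⊕ipad) ∥ m → 128 + 220 = 348 bytes.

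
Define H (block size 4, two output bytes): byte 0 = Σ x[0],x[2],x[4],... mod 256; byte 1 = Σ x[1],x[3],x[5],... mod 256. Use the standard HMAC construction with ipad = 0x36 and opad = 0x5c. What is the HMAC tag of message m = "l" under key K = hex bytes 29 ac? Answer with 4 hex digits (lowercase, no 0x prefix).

Key hex bytes 29 ac is 2 bytes ≤ B = 4; zero-pad to 4 bytes: K' = 29 ac 00 00.
K' ⊕ ipad = 1f 9a 36 36.  K' ⊕ opad = 75 f0 5c 5c.
Inner input = (K'⊕ipad) ∥ m = 1f 9a 36 36 ∥ 6c.
Inner hash: even-index sum = 193 mod 256 = 193; odd-index sum = 208 mod 256 = 208 → c1 d0.
Outer input = (K'⊕opad) ∥ inner = 75 f0 5c 5c ∥ c1 d0.
Outer hash (tag): even-index sum = 402 mod 256 = 146; odd-index sum = 540 mod 256 = 28 → 92 1c.

921c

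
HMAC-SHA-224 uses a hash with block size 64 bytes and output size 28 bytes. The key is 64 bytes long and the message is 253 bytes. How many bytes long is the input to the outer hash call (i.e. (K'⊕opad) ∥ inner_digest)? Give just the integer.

92

Key is 64 ≤ 64 bytes, zero-padded: |K'| = 64.
Outer input = (K'⊕opad) ∥ H(inner) → 64 + 28 = 92 bytes.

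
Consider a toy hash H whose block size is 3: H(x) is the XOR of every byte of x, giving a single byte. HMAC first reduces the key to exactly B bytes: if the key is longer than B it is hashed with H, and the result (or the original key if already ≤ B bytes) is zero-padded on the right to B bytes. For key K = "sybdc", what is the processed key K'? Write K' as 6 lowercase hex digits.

6f0000

|K| = 5 > B = 3, so first hash the key.
H(K): XOR 73⊕79⊕62⊕64⊕63 = 6f.
Zero-pad H(K) = 6f to 3 bytes: K' = 6f 00 00.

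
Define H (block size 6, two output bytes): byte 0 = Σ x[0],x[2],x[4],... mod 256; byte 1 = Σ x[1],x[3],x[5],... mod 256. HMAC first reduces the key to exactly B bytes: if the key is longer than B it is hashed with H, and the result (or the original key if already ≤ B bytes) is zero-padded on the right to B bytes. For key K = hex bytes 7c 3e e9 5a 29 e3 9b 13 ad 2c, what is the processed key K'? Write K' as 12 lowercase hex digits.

d6ba00000000

|K| = 10 > B = 6, so first hash the key.
H(K): even-index sum = 726 mod 256 = 214; odd-index sum = 442 mod 256 = 186 → d6 ba.
Zero-pad H(K) = d6 ba to 6 bytes: K' = d6 ba 00 00 00 00.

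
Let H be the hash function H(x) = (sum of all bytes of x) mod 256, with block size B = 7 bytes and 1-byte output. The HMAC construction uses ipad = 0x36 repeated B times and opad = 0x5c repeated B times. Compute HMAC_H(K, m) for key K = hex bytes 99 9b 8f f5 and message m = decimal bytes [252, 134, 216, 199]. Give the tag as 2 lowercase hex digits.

b7

Key hex bytes 99 9b 8f f5 is 4 bytes ≤ B = 7; zero-pad to 7 bytes: K' = 99 9b 8f f5 00 00 00.
K' ⊕ ipad = af ad b9 c3 36 36 36.  K' ⊕ opad = c5 c7 d3 a9 5c 5c 5c.
Inner input = (K'⊕ipad) ∥ m = af ad b9 c3 36 36 36 ∥ fc 86 d8 c7.
Inner hash: sum = 175+173+185+195+54+54+54+252+134+216+199 = 1691; mod 256 = 155 → 9b.
Outer input = (K'⊕opad) ∥ inner = c5 c7 d3 a9 5c 5c 5c ∥ 9b.
Outer hash (tag): sum = 197+199+211+169+92+92+92+155 = 1207; mod 256 = 183 → b7.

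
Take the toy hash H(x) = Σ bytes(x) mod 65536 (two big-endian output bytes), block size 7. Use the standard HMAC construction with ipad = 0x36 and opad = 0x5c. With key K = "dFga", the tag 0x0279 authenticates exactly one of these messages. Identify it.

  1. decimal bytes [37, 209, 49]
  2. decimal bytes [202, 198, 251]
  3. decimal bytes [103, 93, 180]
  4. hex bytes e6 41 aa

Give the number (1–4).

Key "dFga" = 64 46 67 61 is 4 bytes ≤ B = 7; zero-pad to 7 bytes: K' = 64 46 67 61 00 00 00.
K' ⊕ ipad = 52 70 51 57 36 36 36; K' ⊕ opad = 38 1a 3b 3d 5c 5c 5c.
m1: inner = H(52 70 51 57 36 36 36 25 d1 31) = 03 33; tag = H(38 1a 3b 3d 5c 5c 5c 03 33) = 0214
m2: inner = H(52 70 51 57 36 36 36 ca c6 fb) = 04 97; tag = H(38 1a 3b 3d 5c 5c 5c 04 97) = 0279 ← matches
m3: inner = H(52 70 51 57 36 36 36 67 5d b4) = 03 84; tag = H(38 1a 3b 3d 5c 5c 5c 03 84) = 0265
m4: inner = H(52 70 51 57 36 36 36 e6 41 aa) = 03 dd; tag = H(38 1a 3b 3d 5c 5c 5c 03 dd) = 02be

2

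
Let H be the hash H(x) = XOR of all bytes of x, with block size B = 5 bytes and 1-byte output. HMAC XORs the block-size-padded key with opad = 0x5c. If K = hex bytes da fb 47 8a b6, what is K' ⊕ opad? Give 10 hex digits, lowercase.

Key hex bytes da fb 47 8a b6 is exactly B = 5 bytes: K' = da fb 47 8a b6.
XOR each byte with 0x5c: da⊕5c=86, fb⊕5c=a7, 47⊕5c=1b, 8a⊕5c=d6, b6⊕5c=ea.

86a71bd6ea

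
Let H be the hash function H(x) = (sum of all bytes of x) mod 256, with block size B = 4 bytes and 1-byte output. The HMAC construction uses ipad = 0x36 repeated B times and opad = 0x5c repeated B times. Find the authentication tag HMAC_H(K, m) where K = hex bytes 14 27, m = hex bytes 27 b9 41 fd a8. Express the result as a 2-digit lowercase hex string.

e0

Key hex bytes 14 27 is 2 bytes ≤ B = 4; zero-pad to 4 bytes: K' = 14 27 00 00.
K' ⊕ ipad = 22 11 36 36.  K' ⊕ opad = 48 7b 5c 5c.
Inner input = (K'⊕ipad) ∥ m = 22 11 36 36 ∥ 27 b9 41 fd a8.
Inner hash: sum = 34+17+54+54+39+185+65+253+168 = 869; mod 256 = 101 → 65.
Outer input = (K'⊕opad) ∥ inner = 48 7b 5c 5c ∥ 65.
Outer hash (tag): sum = 72+123+92+92+101 = 480; mod 256 = 224 → e0.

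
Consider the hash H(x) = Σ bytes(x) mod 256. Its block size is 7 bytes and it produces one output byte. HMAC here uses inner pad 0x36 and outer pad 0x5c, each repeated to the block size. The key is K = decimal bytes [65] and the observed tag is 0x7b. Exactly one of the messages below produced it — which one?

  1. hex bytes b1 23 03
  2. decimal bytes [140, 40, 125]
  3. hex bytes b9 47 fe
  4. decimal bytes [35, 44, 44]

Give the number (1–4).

Key decimal bytes [65] = 41 is 1 byte ≤ B = 7; zero-pad to 7 bytes: K' = 41 00 00 00 00 00 00.
K' ⊕ ipad = 77 36 36 36 36 36 36; K' ⊕ opad = 1d 5c 5c 5c 5c 5c 5c.
m1: inner = H(77 36 36 36 36 36 36 b1 23 03) = 92; tag = H(1d 5c 5c 5c 5c 5c 5c 92) = d7
m2: inner = H(77 36 36 36 36 36 36 8c 28 7d) = ec; tag = H(1d 5c 5c 5c 5c 5c 5c ec) = 31
m3: inner = H(77 36 36 36 36 36 36 b9 47 fe) = b9; tag = H(1d 5c 5c 5c 5c 5c 5c b9) = fe
m4: inner = H(77 36 36 36 36 36 36 23 2c 2c) = 36; tag = H(1d 5c 5c 5c 5c 5c 5c 36) = 7b ← matches

4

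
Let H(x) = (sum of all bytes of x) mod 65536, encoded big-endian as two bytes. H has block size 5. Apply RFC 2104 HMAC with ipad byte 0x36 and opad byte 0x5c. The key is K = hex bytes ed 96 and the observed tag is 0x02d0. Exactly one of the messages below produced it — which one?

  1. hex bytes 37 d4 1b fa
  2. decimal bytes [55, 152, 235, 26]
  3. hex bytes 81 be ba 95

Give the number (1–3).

1

Key hex bytes ed 96 is 2 bytes ≤ B = 5; zero-pad to 5 bytes: K' = ed 96 00 00 00.
K' ⊕ ipad = db a0 36 36 36; K' ⊕ opad = b1 ca 5c 5c 5c.
m1: inner = H(db a0 36 36 36 37 d4 1b fa) = 04 3d; tag = H(b1 ca 5c 5c 5c 04 3d) = 02d0 ← matches
m2: inner = H(db a0 36 36 36 37 98 eb 1a) = 03 f1; tag = H(b1 ca 5c 5c 5c 03 f1) = 0383
m3: inner = H(db a0 36 36 36 81 be ba 95) = 04 ab; tag = H(b1 ca 5c 5c 5c 04 ab) = 033e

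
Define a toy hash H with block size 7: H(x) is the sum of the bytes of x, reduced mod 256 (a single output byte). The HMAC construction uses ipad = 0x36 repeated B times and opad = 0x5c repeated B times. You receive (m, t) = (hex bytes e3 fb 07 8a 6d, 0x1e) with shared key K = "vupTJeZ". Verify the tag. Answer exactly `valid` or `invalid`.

Key "vupTJeZ" = 76 75 70 54 4a 65 5a is exactly B = 7 bytes: K' = 76 75 70 54 4a 65 5a.
K' ⊕ ipad = 40 43 46 62 7c 53 6c; K' ⊕ opad = 2a 29 2c 08 16 39 06.
Inner hash: sum = 64+67+70+98+124+83+108+227+251+7+138+109 = 1346; mod 256 = 66 → 42.
Outer hash (recomputed tag): sum = 42+41+44+8+22+57+6+66 = 286; mod 256 = 30 → 1e.
Recomputed tag = 1e; claimed = 1e → match.

valid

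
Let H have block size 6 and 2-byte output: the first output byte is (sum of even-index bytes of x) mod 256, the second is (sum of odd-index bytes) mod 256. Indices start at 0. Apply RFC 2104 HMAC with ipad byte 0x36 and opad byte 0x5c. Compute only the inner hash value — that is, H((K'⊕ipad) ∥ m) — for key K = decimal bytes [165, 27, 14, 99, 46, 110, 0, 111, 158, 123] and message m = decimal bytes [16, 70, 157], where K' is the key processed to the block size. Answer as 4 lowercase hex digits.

6292

Key decimal bytes [165, 27, 14, 99, 46, 110, 0, 111, 158, 123] = a5 1b 0e 63 2e 6e 00 6f 9e 7b is 10 bytes > B = 6, so hash it first: H(key) = 7f d6, then zero-pad to 6 bytes: K' = 7f d6 00 00 00 00.
K' ⊕ ipad = 49 e0 36 36 36 36.
Inner input = 49 e0 36 36 36 36 ∥ 10 46 9d.
Inner hash: even-index sum = 354 mod 256 = 98; odd-index sum = 402 mod 256 = 146 → 62 92.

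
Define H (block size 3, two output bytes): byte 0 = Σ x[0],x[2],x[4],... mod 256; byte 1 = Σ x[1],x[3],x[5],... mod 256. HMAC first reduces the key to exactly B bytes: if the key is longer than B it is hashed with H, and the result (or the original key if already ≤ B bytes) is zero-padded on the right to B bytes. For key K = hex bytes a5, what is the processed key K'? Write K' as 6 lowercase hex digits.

a50000

Key hex bytes a5 is 1 byte ≤ B = 3; zero-pad to 3 bytes: K' = a5 00 00.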